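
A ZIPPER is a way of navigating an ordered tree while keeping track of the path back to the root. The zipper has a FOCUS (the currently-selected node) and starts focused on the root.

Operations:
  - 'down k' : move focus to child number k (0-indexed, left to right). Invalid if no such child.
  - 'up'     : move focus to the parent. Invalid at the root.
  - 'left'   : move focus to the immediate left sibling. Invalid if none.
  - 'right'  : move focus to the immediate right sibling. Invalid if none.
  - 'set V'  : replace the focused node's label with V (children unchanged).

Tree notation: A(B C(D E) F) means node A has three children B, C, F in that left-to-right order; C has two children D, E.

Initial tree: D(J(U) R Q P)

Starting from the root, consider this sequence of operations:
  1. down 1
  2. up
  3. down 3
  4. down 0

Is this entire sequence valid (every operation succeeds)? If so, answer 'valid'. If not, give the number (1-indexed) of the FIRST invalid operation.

Step 1 (down 1): focus=R path=1 depth=1 children=[] left=['J'] right=['Q', 'P'] parent=D
Step 2 (up): focus=D path=root depth=0 children=['J', 'R', 'Q', 'P'] (at root)
Step 3 (down 3): focus=P path=3 depth=1 children=[] left=['J', 'R', 'Q'] right=[] parent=D
Step 4 (down 0): INVALID

Answer: 4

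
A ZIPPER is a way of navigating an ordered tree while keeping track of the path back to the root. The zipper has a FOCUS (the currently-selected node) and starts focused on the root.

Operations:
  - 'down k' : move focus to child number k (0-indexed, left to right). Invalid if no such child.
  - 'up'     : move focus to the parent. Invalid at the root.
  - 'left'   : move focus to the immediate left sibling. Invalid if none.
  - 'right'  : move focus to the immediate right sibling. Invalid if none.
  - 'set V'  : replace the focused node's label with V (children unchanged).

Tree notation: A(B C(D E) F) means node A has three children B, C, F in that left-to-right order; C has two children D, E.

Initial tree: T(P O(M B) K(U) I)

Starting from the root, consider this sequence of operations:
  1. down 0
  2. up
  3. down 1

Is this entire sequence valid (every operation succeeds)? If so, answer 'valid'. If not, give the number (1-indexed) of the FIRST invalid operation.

Step 1 (down 0): focus=P path=0 depth=1 children=[] left=[] right=['O', 'K', 'I'] parent=T
Step 2 (up): focus=T path=root depth=0 children=['P', 'O', 'K', 'I'] (at root)
Step 3 (down 1): focus=O path=1 depth=1 children=['M', 'B'] left=['P'] right=['K', 'I'] parent=T

Answer: valid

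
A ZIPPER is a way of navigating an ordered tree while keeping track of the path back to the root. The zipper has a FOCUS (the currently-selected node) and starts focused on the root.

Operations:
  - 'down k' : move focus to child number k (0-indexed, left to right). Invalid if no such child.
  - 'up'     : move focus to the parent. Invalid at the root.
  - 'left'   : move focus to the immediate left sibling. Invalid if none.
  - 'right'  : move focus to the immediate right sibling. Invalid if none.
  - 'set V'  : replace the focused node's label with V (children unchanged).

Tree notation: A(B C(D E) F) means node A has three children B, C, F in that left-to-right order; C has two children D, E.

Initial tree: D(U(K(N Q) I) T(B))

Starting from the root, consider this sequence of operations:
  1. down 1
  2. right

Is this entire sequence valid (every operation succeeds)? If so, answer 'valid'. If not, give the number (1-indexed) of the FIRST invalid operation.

Answer: 2

Derivation:
Step 1 (down 1): focus=T path=1 depth=1 children=['B'] left=['U'] right=[] parent=D
Step 2 (right): INVALID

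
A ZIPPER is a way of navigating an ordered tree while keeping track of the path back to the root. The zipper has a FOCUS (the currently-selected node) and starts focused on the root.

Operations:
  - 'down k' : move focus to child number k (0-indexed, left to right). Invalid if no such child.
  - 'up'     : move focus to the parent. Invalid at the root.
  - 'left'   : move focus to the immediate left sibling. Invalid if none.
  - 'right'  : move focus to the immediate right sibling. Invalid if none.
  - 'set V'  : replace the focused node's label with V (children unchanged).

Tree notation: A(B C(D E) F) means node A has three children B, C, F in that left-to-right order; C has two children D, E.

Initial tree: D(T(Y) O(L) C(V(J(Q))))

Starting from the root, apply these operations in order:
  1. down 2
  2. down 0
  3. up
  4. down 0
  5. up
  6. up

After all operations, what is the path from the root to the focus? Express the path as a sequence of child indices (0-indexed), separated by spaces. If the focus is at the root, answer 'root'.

Step 1 (down 2): focus=C path=2 depth=1 children=['V'] left=['T', 'O'] right=[] parent=D
Step 2 (down 0): focus=V path=2/0 depth=2 children=['J'] left=[] right=[] parent=C
Step 3 (up): focus=C path=2 depth=1 children=['V'] left=['T', 'O'] right=[] parent=D
Step 4 (down 0): focus=V path=2/0 depth=2 children=['J'] left=[] right=[] parent=C
Step 5 (up): focus=C path=2 depth=1 children=['V'] left=['T', 'O'] right=[] parent=D
Step 6 (up): focus=D path=root depth=0 children=['T', 'O', 'C'] (at root)

Answer: root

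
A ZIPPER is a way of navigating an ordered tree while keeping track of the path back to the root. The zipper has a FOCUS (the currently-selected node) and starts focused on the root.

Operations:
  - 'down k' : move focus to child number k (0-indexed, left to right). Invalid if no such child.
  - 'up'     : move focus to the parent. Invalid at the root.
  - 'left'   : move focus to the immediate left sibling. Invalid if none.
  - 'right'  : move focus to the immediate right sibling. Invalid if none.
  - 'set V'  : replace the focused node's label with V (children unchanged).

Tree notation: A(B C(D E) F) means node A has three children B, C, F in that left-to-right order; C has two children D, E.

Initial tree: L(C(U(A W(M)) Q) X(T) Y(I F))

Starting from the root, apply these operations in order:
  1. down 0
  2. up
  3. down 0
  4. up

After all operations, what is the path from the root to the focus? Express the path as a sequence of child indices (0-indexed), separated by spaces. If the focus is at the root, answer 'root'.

Step 1 (down 0): focus=C path=0 depth=1 children=['U', 'Q'] left=[] right=['X', 'Y'] parent=L
Step 2 (up): focus=L path=root depth=0 children=['C', 'X', 'Y'] (at root)
Step 3 (down 0): focus=C path=0 depth=1 children=['U', 'Q'] left=[] right=['X', 'Y'] parent=L
Step 4 (up): focus=L path=root depth=0 children=['C', 'X', 'Y'] (at root)

Answer: root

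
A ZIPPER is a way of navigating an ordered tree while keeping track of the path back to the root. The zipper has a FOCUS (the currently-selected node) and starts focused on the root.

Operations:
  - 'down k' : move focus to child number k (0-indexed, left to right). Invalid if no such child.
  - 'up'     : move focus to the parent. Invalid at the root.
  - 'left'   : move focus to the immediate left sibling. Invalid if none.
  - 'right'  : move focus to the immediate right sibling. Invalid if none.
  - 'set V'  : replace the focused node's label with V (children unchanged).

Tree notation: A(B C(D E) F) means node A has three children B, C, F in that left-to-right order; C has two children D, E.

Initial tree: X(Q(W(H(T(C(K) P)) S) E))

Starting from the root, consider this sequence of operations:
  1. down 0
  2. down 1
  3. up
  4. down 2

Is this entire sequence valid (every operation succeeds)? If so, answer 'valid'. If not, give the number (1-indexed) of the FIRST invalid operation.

Step 1 (down 0): focus=Q path=0 depth=1 children=['W', 'E'] left=[] right=[] parent=X
Step 2 (down 1): focus=E path=0/1 depth=2 children=[] left=['W'] right=[] parent=Q
Step 3 (up): focus=Q path=0 depth=1 children=['W', 'E'] left=[] right=[] parent=X
Step 4 (down 2): INVALID

Answer: 4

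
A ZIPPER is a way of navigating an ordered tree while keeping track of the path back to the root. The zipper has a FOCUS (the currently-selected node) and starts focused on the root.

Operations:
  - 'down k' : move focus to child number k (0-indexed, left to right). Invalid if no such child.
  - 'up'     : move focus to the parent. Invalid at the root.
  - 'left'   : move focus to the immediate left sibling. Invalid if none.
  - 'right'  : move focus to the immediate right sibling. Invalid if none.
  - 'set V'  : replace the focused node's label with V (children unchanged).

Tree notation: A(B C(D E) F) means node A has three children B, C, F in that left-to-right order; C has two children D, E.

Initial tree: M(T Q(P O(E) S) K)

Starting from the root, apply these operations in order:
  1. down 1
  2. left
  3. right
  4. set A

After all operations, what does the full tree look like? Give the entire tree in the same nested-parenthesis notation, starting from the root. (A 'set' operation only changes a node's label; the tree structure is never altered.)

Step 1 (down 1): focus=Q path=1 depth=1 children=['P', 'O', 'S'] left=['T'] right=['K'] parent=M
Step 2 (left): focus=T path=0 depth=1 children=[] left=[] right=['Q', 'K'] parent=M
Step 3 (right): focus=Q path=1 depth=1 children=['P', 'O', 'S'] left=['T'] right=['K'] parent=M
Step 4 (set A): focus=A path=1 depth=1 children=['P', 'O', 'S'] left=['T'] right=['K'] parent=M

Answer: M(T A(P O(E) S) K)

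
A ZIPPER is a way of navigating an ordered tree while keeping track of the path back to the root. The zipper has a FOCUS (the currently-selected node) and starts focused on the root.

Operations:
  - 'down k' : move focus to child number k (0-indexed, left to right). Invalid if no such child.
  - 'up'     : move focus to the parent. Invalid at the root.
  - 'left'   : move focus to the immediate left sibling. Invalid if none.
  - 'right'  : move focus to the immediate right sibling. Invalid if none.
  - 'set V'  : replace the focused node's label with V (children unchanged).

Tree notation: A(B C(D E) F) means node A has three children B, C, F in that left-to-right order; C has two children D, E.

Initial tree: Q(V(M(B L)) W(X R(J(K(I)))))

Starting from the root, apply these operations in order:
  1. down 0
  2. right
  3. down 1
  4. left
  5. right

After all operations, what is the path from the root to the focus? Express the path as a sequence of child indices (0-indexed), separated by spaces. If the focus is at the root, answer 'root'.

Answer: 1 1

Derivation:
Step 1 (down 0): focus=V path=0 depth=1 children=['M'] left=[] right=['W'] parent=Q
Step 2 (right): focus=W path=1 depth=1 children=['X', 'R'] left=['V'] right=[] parent=Q
Step 3 (down 1): focus=R path=1/1 depth=2 children=['J'] left=['X'] right=[] parent=W
Step 4 (left): focus=X path=1/0 depth=2 children=[] left=[] right=['R'] parent=W
Step 5 (right): focus=R path=1/1 depth=2 children=['J'] left=['X'] right=[] parent=W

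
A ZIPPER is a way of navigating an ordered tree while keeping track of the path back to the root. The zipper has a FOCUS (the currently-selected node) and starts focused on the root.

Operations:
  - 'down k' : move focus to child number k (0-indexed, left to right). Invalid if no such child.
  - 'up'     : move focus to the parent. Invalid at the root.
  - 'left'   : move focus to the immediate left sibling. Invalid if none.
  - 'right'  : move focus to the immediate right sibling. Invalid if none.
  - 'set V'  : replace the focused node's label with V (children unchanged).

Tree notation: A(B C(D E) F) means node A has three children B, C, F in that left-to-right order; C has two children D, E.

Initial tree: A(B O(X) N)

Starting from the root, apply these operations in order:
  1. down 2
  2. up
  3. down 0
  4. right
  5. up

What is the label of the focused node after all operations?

Answer: A

Derivation:
Step 1 (down 2): focus=N path=2 depth=1 children=[] left=['B', 'O'] right=[] parent=A
Step 2 (up): focus=A path=root depth=0 children=['B', 'O', 'N'] (at root)
Step 3 (down 0): focus=B path=0 depth=1 children=[] left=[] right=['O', 'N'] parent=A
Step 4 (right): focus=O path=1 depth=1 children=['X'] left=['B'] right=['N'] parent=A
Step 5 (up): focus=A path=root depth=0 children=['B', 'O', 'N'] (at root)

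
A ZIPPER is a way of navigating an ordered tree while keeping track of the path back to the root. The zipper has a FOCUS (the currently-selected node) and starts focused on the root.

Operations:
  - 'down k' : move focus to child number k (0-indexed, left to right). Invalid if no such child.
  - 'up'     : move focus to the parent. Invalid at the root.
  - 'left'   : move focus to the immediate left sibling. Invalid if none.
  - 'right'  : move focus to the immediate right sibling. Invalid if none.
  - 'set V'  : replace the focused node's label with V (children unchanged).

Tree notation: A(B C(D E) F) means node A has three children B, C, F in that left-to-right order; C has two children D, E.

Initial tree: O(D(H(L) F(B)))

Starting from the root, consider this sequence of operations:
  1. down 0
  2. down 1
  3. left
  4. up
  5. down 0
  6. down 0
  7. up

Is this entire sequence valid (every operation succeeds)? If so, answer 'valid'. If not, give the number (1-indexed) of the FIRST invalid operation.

Step 1 (down 0): focus=D path=0 depth=1 children=['H', 'F'] left=[] right=[] parent=O
Step 2 (down 1): focus=F path=0/1 depth=2 children=['B'] left=['H'] right=[] parent=D
Step 3 (left): focus=H path=0/0 depth=2 children=['L'] left=[] right=['F'] parent=D
Step 4 (up): focus=D path=0 depth=1 children=['H', 'F'] left=[] right=[] parent=O
Step 5 (down 0): focus=H path=0/0 depth=2 children=['L'] left=[] right=['F'] parent=D
Step 6 (down 0): focus=L path=0/0/0 depth=3 children=[] left=[] right=[] parent=H
Step 7 (up): focus=H path=0/0 depth=2 children=['L'] left=[] right=['F'] parent=D

Answer: valid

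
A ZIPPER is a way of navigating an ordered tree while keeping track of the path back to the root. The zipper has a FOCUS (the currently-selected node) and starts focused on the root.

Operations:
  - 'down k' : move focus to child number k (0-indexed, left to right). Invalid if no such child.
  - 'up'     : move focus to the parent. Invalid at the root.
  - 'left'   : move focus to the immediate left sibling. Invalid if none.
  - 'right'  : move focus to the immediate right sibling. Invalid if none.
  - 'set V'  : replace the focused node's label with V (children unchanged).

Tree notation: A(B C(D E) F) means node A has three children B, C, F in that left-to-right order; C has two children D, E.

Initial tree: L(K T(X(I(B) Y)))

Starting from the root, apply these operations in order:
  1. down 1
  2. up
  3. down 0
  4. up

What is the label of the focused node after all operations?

Answer: L

Derivation:
Step 1 (down 1): focus=T path=1 depth=1 children=['X'] left=['K'] right=[] parent=L
Step 2 (up): focus=L path=root depth=0 children=['K', 'T'] (at root)
Step 3 (down 0): focus=K path=0 depth=1 children=[] left=[] right=['T'] parent=L
Step 4 (up): focus=L path=root depth=0 children=['K', 'T'] (at root)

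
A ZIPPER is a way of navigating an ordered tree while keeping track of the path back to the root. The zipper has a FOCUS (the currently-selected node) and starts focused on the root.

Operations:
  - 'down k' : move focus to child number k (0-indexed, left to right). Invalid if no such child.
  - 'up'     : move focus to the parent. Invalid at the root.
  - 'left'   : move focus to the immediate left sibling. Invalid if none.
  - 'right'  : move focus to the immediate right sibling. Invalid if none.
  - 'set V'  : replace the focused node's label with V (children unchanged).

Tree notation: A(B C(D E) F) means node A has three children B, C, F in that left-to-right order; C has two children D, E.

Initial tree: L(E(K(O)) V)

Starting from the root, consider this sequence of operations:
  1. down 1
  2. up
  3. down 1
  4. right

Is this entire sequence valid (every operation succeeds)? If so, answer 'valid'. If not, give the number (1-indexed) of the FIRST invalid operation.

Step 1 (down 1): focus=V path=1 depth=1 children=[] left=['E'] right=[] parent=L
Step 2 (up): focus=L path=root depth=0 children=['E', 'V'] (at root)
Step 3 (down 1): focus=V path=1 depth=1 children=[] left=['E'] right=[] parent=L
Step 4 (right): INVALID

Answer: 4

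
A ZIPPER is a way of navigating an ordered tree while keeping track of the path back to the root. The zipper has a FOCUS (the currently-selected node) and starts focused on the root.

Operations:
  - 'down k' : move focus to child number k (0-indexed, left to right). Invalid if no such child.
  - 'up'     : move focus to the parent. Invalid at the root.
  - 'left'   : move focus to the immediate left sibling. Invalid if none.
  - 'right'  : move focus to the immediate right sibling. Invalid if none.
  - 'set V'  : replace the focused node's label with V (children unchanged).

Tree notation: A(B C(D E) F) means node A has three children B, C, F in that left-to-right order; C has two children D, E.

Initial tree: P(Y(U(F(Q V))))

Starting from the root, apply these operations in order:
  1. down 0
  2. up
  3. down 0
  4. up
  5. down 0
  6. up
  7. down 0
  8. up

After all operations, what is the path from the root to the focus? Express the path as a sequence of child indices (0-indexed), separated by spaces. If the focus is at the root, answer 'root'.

Step 1 (down 0): focus=Y path=0 depth=1 children=['U'] left=[] right=[] parent=P
Step 2 (up): focus=P path=root depth=0 children=['Y'] (at root)
Step 3 (down 0): focus=Y path=0 depth=1 children=['U'] left=[] right=[] parent=P
Step 4 (up): focus=P path=root depth=0 children=['Y'] (at root)
Step 5 (down 0): focus=Y path=0 depth=1 children=['U'] left=[] right=[] parent=P
Step 6 (up): focus=P path=root depth=0 children=['Y'] (at root)
Step 7 (down 0): focus=Y path=0 depth=1 children=['U'] left=[] right=[] parent=P
Step 8 (up): focus=P path=root depth=0 children=['Y'] (at root)

Answer: root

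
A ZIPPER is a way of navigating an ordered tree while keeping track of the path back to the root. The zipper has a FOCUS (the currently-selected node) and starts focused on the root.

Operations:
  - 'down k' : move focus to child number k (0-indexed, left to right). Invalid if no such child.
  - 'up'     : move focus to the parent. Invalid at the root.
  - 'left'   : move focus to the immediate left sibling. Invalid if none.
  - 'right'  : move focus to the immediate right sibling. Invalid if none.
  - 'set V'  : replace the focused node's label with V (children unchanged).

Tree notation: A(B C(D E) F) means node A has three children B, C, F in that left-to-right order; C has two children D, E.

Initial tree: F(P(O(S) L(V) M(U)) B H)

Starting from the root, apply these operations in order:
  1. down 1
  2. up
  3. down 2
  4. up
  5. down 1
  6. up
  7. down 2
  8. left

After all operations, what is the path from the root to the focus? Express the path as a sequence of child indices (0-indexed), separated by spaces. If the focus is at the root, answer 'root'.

Answer: 1

Derivation:
Step 1 (down 1): focus=B path=1 depth=1 children=[] left=['P'] right=['H'] parent=F
Step 2 (up): focus=F path=root depth=0 children=['P', 'B', 'H'] (at root)
Step 3 (down 2): focus=H path=2 depth=1 children=[] left=['P', 'B'] right=[] parent=F
Step 4 (up): focus=F path=root depth=0 children=['P', 'B', 'H'] (at root)
Step 5 (down 1): focus=B path=1 depth=1 children=[] left=['P'] right=['H'] parent=F
Step 6 (up): focus=F path=root depth=0 children=['P', 'B', 'H'] (at root)
Step 7 (down 2): focus=H path=2 depth=1 children=[] left=['P', 'B'] right=[] parent=F
Step 8 (left): focus=B path=1 depth=1 children=[] left=['P'] right=['H'] parent=F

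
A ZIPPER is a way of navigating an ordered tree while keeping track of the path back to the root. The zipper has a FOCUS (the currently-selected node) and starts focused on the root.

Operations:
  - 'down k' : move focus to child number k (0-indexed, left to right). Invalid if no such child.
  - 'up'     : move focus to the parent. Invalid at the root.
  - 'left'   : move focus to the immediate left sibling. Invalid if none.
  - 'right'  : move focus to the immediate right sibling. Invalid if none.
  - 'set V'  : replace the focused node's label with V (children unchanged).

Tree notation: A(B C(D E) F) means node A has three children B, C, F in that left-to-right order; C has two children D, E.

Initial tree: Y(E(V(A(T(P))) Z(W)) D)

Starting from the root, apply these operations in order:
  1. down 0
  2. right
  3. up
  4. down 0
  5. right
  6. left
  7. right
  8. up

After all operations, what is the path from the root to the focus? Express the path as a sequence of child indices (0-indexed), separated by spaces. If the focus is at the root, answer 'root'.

Answer: root

Derivation:
Step 1 (down 0): focus=E path=0 depth=1 children=['V', 'Z'] left=[] right=['D'] parent=Y
Step 2 (right): focus=D path=1 depth=1 children=[] left=['E'] right=[] parent=Y
Step 3 (up): focus=Y path=root depth=0 children=['E', 'D'] (at root)
Step 4 (down 0): focus=E path=0 depth=1 children=['V', 'Z'] left=[] right=['D'] parent=Y
Step 5 (right): focus=D path=1 depth=1 children=[] left=['E'] right=[] parent=Y
Step 6 (left): focus=E path=0 depth=1 children=['V', 'Z'] left=[] right=['D'] parent=Y
Step 7 (right): focus=D path=1 depth=1 children=[] left=['E'] right=[] parent=Y
Step 8 (up): focus=Y path=root depth=0 children=['E', 'D'] (at root)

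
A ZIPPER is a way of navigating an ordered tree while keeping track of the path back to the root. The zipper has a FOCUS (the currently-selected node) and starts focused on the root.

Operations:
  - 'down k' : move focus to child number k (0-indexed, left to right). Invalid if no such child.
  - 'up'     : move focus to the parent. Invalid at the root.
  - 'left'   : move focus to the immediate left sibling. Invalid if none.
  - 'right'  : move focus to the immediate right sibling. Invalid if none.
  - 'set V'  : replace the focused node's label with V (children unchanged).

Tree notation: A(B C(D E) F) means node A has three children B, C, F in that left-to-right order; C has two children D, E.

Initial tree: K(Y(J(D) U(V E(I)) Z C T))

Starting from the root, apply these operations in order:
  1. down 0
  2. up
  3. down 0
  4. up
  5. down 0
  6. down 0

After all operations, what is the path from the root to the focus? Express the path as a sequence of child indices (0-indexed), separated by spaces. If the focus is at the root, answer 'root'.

Step 1 (down 0): focus=Y path=0 depth=1 children=['J', 'U', 'Z', 'C', 'T'] left=[] right=[] parent=K
Step 2 (up): focus=K path=root depth=0 children=['Y'] (at root)
Step 3 (down 0): focus=Y path=0 depth=1 children=['J', 'U', 'Z', 'C', 'T'] left=[] right=[] parent=K
Step 4 (up): focus=K path=root depth=0 children=['Y'] (at root)
Step 5 (down 0): focus=Y path=0 depth=1 children=['J', 'U', 'Z', 'C', 'T'] left=[] right=[] parent=K
Step 6 (down 0): focus=J path=0/0 depth=2 children=['D'] left=[] right=['U', 'Z', 'C', 'T'] parent=Y

Answer: 0 0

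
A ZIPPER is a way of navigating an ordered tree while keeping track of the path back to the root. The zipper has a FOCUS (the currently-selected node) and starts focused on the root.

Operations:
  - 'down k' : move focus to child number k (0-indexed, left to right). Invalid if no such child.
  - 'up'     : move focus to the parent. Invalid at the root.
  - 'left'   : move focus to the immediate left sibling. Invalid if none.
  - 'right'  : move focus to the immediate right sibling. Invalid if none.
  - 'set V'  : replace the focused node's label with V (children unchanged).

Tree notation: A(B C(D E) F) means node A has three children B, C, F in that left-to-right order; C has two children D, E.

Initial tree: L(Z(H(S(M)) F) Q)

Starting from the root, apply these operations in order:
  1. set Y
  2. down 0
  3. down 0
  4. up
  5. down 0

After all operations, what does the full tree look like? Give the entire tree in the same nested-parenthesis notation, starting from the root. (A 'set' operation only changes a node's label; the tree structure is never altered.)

Answer: Y(Z(H(S(M)) F) Q)

Derivation:
Step 1 (set Y): focus=Y path=root depth=0 children=['Z', 'Q'] (at root)
Step 2 (down 0): focus=Z path=0 depth=1 children=['H', 'F'] left=[] right=['Q'] parent=Y
Step 3 (down 0): focus=H path=0/0 depth=2 children=['S'] left=[] right=['F'] parent=Z
Step 4 (up): focus=Z path=0 depth=1 children=['H', 'F'] left=[] right=['Q'] parent=Y
Step 5 (down 0): focus=H path=0/0 depth=2 children=['S'] left=[] right=['F'] parent=Z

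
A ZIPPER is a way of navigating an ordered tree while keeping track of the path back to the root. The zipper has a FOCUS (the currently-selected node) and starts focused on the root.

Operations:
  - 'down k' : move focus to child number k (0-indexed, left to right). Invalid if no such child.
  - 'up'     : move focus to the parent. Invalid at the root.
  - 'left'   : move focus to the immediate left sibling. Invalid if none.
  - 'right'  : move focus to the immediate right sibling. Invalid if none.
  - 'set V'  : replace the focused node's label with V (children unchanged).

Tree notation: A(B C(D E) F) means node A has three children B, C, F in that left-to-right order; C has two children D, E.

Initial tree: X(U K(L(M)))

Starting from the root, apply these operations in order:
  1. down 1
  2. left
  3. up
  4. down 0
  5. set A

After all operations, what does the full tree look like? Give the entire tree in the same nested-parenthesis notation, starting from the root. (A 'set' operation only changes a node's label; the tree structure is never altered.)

Answer: X(A K(L(M)))

Derivation:
Step 1 (down 1): focus=K path=1 depth=1 children=['L'] left=['U'] right=[] parent=X
Step 2 (left): focus=U path=0 depth=1 children=[] left=[] right=['K'] parent=X
Step 3 (up): focus=X path=root depth=0 children=['U', 'K'] (at root)
Step 4 (down 0): focus=U path=0 depth=1 children=[] left=[] right=['K'] parent=X
Step 5 (set A): focus=A path=0 depth=1 children=[] left=[] right=['K'] parent=X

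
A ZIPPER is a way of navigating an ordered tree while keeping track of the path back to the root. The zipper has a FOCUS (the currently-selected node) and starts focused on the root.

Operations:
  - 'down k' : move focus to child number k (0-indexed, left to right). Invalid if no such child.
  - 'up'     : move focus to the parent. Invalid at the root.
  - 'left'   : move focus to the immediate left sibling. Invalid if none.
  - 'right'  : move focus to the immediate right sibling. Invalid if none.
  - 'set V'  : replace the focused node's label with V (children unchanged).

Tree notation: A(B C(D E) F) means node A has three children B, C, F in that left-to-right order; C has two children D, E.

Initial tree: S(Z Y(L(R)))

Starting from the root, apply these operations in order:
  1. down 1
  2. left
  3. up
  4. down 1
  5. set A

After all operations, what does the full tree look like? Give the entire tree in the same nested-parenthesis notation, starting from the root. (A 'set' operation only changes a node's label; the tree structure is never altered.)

Step 1 (down 1): focus=Y path=1 depth=1 children=['L'] left=['Z'] right=[] parent=S
Step 2 (left): focus=Z path=0 depth=1 children=[] left=[] right=['Y'] parent=S
Step 3 (up): focus=S path=root depth=0 children=['Z', 'Y'] (at root)
Step 4 (down 1): focus=Y path=1 depth=1 children=['L'] left=['Z'] right=[] parent=S
Step 5 (set A): focus=A path=1 depth=1 children=['L'] left=['Z'] right=[] parent=S

Answer: S(Z A(L(R)))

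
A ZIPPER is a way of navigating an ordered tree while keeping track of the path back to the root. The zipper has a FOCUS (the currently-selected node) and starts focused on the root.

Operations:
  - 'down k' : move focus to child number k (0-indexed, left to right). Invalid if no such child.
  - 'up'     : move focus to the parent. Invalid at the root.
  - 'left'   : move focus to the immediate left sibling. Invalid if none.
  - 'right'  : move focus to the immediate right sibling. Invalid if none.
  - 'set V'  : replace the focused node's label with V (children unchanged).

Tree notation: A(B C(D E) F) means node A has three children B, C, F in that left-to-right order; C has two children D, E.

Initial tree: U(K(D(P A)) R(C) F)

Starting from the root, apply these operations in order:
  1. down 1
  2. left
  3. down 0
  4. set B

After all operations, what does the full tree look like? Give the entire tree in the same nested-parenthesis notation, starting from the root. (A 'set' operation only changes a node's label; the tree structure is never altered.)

Answer: U(K(B(P A)) R(C) F)

Derivation:
Step 1 (down 1): focus=R path=1 depth=1 children=['C'] left=['K'] right=['F'] parent=U
Step 2 (left): focus=K path=0 depth=1 children=['D'] left=[] right=['R', 'F'] parent=U
Step 3 (down 0): focus=D path=0/0 depth=2 children=['P', 'A'] left=[] right=[] parent=K
Step 4 (set B): focus=B path=0/0 depth=2 children=['P', 'A'] left=[] right=[] parent=K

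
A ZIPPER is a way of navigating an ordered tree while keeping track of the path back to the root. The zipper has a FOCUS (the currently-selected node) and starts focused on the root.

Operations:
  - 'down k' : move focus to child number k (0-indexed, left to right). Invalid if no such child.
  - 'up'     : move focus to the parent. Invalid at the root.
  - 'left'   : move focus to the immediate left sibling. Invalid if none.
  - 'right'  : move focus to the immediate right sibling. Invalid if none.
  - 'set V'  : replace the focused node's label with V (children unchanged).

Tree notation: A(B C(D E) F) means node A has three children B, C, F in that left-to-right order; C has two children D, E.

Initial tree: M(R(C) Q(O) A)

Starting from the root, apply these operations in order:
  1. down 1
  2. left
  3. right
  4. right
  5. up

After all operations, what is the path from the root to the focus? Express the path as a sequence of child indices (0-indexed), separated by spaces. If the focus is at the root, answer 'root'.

Answer: root

Derivation:
Step 1 (down 1): focus=Q path=1 depth=1 children=['O'] left=['R'] right=['A'] parent=M
Step 2 (left): focus=R path=0 depth=1 children=['C'] left=[] right=['Q', 'A'] parent=M
Step 3 (right): focus=Q path=1 depth=1 children=['O'] left=['R'] right=['A'] parent=M
Step 4 (right): focus=A path=2 depth=1 children=[] left=['R', 'Q'] right=[] parent=M
Step 5 (up): focus=M path=root depth=0 children=['R', 'Q', 'A'] (at root)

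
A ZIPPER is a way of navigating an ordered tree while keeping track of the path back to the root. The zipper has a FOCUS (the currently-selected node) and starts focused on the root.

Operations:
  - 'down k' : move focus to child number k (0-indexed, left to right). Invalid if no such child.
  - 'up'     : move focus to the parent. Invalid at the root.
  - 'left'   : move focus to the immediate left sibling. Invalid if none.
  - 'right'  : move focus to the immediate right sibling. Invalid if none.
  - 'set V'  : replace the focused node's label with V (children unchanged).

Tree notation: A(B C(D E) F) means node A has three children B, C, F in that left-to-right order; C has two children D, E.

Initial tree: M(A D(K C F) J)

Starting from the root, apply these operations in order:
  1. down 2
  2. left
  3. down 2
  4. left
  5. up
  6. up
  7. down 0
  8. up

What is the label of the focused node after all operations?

Answer: M

Derivation:
Step 1 (down 2): focus=J path=2 depth=1 children=[] left=['A', 'D'] right=[] parent=M
Step 2 (left): focus=D path=1 depth=1 children=['K', 'C', 'F'] left=['A'] right=['J'] parent=M
Step 3 (down 2): focus=F path=1/2 depth=2 children=[] left=['K', 'C'] right=[] parent=D
Step 4 (left): focus=C path=1/1 depth=2 children=[] left=['K'] right=['F'] parent=D
Step 5 (up): focus=D path=1 depth=1 children=['K', 'C', 'F'] left=['A'] right=['J'] parent=M
Step 6 (up): focus=M path=root depth=0 children=['A', 'D', 'J'] (at root)
Step 7 (down 0): focus=A path=0 depth=1 children=[] left=[] right=['D', 'J'] parent=M
Step 8 (up): focus=M path=root depth=0 children=['A', 'D', 'J'] (at root)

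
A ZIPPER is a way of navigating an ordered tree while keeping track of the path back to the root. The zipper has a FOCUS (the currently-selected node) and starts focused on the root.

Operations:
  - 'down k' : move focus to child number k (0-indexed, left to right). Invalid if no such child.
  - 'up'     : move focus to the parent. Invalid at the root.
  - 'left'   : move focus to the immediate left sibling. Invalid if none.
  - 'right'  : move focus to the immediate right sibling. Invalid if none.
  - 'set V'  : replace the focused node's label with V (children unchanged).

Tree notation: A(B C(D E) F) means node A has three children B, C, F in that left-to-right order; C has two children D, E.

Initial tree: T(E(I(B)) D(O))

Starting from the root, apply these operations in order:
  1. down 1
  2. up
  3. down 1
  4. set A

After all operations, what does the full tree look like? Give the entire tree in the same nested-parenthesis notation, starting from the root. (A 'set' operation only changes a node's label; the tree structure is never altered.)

Step 1 (down 1): focus=D path=1 depth=1 children=['O'] left=['E'] right=[] parent=T
Step 2 (up): focus=T path=root depth=0 children=['E', 'D'] (at root)
Step 3 (down 1): focus=D path=1 depth=1 children=['O'] left=['E'] right=[] parent=T
Step 4 (set A): focus=A path=1 depth=1 children=['O'] left=['E'] right=[] parent=T

Answer: T(E(I(B)) A(O))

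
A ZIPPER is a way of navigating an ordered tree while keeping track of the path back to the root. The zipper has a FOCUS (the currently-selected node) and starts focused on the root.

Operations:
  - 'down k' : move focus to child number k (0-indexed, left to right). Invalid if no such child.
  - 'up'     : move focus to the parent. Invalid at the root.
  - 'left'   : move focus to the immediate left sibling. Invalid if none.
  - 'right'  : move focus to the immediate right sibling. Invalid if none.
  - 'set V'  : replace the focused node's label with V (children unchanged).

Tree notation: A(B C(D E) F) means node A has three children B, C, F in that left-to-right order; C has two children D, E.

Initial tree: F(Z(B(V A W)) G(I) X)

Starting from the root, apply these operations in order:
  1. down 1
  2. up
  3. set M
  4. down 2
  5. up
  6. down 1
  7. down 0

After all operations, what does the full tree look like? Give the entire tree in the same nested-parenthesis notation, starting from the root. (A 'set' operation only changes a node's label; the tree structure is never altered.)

Step 1 (down 1): focus=G path=1 depth=1 children=['I'] left=['Z'] right=['X'] parent=F
Step 2 (up): focus=F path=root depth=0 children=['Z', 'G', 'X'] (at root)
Step 3 (set M): focus=M path=root depth=0 children=['Z', 'G', 'X'] (at root)
Step 4 (down 2): focus=X path=2 depth=1 children=[] left=['Z', 'G'] right=[] parent=M
Step 5 (up): focus=M path=root depth=0 children=['Z', 'G', 'X'] (at root)
Step 6 (down 1): focus=G path=1 depth=1 children=['I'] left=['Z'] right=['X'] parent=M
Step 7 (down 0): focus=I path=1/0 depth=2 children=[] left=[] right=[] parent=G

Answer: M(Z(B(V A W)) G(I) X)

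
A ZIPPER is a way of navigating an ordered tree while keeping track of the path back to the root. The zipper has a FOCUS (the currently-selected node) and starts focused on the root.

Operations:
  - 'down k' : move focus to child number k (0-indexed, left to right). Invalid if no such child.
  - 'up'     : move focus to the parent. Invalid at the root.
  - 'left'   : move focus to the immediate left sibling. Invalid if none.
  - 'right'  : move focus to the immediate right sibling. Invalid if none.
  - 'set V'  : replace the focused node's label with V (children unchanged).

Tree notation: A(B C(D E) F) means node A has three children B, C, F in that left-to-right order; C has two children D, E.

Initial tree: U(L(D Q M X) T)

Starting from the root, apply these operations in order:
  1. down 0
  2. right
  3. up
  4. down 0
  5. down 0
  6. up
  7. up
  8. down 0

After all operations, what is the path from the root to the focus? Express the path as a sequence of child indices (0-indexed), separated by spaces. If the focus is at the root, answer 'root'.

Answer: 0

Derivation:
Step 1 (down 0): focus=L path=0 depth=1 children=['D', 'Q', 'M', 'X'] left=[] right=['T'] parent=U
Step 2 (right): focus=T path=1 depth=1 children=[] left=['L'] right=[] parent=U
Step 3 (up): focus=U path=root depth=0 children=['L', 'T'] (at root)
Step 4 (down 0): focus=L path=0 depth=1 children=['D', 'Q', 'M', 'X'] left=[] right=['T'] parent=U
Step 5 (down 0): focus=D path=0/0 depth=2 children=[] left=[] right=['Q', 'M', 'X'] parent=L
Step 6 (up): focus=L path=0 depth=1 children=['D', 'Q', 'M', 'X'] left=[] right=['T'] parent=U
Step 7 (up): focus=U path=root depth=0 children=['L', 'T'] (at root)
Step 8 (down 0): focus=L path=0 depth=1 children=['D', 'Q', 'M', 'X'] left=[] right=['T'] parent=U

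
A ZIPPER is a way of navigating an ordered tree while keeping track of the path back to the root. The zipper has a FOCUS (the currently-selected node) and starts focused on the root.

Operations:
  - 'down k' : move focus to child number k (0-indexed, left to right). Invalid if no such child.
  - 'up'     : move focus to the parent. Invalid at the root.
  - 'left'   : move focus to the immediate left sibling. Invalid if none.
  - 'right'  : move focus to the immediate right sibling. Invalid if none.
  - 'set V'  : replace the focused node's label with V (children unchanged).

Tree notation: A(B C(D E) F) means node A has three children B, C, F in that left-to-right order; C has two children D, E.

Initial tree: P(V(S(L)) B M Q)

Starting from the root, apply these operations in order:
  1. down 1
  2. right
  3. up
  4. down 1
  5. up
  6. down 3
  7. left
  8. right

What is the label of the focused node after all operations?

Answer: Q

Derivation:
Step 1 (down 1): focus=B path=1 depth=1 children=[] left=['V'] right=['M', 'Q'] parent=P
Step 2 (right): focus=M path=2 depth=1 children=[] left=['V', 'B'] right=['Q'] parent=P
Step 3 (up): focus=P path=root depth=0 children=['V', 'B', 'M', 'Q'] (at root)
Step 4 (down 1): focus=B path=1 depth=1 children=[] left=['V'] right=['M', 'Q'] parent=P
Step 5 (up): focus=P path=root depth=0 children=['V', 'B', 'M', 'Q'] (at root)
Step 6 (down 3): focus=Q path=3 depth=1 children=[] left=['V', 'B', 'M'] right=[] parent=P
Step 7 (left): focus=M path=2 depth=1 children=[] left=['V', 'B'] right=['Q'] parent=P
Step 8 (right): focus=Q path=3 depth=1 children=[] left=['V', 'B', 'M'] right=[] parent=P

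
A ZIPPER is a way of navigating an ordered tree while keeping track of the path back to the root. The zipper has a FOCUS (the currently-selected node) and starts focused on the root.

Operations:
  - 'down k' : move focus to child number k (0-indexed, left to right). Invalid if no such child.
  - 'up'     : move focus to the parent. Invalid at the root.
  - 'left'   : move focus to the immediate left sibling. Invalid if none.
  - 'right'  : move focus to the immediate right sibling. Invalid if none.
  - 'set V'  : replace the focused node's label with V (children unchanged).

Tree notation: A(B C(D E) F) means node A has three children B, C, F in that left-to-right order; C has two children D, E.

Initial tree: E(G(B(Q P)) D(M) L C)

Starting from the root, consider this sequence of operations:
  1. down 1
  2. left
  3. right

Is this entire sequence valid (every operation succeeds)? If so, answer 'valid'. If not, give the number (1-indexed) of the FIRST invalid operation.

Step 1 (down 1): focus=D path=1 depth=1 children=['M'] left=['G'] right=['L', 'C'] parent=E
Step 2 (left): focus=G path=0 depth=1 children=['B'] left=[] right=['D', 'L', 'C'] parent=E
Step 3 (right): focus=D path=1 depth=1 children=['M'] left=['G'] right=['L', 'C'] parent=E

Answer: valid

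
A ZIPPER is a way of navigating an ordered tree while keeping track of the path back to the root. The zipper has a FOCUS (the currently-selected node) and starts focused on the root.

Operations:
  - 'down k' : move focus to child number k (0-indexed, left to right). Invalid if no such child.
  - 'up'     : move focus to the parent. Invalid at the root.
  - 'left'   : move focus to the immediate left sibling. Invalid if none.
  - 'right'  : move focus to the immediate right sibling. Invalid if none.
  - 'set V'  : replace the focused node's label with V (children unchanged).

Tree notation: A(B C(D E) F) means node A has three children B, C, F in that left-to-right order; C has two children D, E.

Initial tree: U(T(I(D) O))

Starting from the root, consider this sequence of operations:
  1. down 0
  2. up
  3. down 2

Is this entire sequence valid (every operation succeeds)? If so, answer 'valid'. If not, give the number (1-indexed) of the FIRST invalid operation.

Step 1 (down 0): focus=T path=0 depth=1 children=['I', 'O'] left=[] right=[] parent=U
Step 2 (up): focus=U path=root depth=0 children=['T'] (at root)
Step 3 (down 2): INVALID

Answer: 3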